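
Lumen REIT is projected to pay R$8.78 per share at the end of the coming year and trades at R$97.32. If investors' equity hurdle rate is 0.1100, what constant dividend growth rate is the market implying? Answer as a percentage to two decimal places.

From P₀ = D₁/(r − g), the implied growth is g = r − D₁/P₀.
g = 0.11 − 8.78/97.32 = 0.11 − 0.09022 = 0.01978

1.98%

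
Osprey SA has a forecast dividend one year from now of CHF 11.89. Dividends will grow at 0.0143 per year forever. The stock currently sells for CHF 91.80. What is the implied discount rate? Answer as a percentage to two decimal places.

14.38%

Rearranging the constant-growth DDM: r = D₁/P₀ + g.
r = 11.8900 / 91.80 + 0.0143 = 0.12952 + 0.0143 = 0.14382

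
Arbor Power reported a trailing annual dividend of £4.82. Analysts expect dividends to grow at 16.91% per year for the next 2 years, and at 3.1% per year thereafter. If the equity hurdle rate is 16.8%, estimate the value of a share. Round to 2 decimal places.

Two-stage DDM. Project D₁…D_2 at 0.1691, terminal growth 0.031, discount at r = 0.168.
D_1 = 5.6351
D_2 = 6.5880
Terminal value at t=2: TV = D_3/(r−g) = 6.7922/(0.168−0.031) = 49.5779
P₀ = 5.6351/(1+0.168)^1 + 6.5880/(1+0.168)^2 + 49.5779/(1+0.168)^2 = 45.9951

£46.00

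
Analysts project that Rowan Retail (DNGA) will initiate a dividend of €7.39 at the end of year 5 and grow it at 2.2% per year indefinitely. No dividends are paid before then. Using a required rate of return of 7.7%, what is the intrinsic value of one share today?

Deferred-dividend DDM. At t=4 the remaining stream is a growing perpetuity with first payment D_5 = 7.39.
V_4 = D_5/(r−g) = 7.39/(0.077−0.022) = 134.3636
P₀ = V_4/(1+r)^4 = 134.3636/(1+0.077)^4 = 99.8663

€99.87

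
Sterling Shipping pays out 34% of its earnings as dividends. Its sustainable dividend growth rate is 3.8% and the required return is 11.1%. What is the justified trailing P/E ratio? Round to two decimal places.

4.83

Justified trailing P/E = b(1+g)/(r−g) = 0.34×(1+0.038)/(0.111−0.038) = 4.8345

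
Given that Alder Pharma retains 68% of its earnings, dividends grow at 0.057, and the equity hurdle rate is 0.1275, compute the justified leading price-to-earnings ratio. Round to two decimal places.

4.54

Payout ratio b = 1 − 0.68 = 0.32.
Justified leading P/E = b/(r−g) = 0.32/(0.1275−0.057) = 4.5390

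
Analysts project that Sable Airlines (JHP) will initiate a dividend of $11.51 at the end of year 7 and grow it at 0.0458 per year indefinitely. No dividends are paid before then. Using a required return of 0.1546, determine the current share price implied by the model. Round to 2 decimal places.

$44.65

Deferred-dividend DDM. At t=6 the remaining stream is a growing perpetuity with first payment D_7 = 11.51.
V_6 = D_7/(r−g) = 11.51/(0.1546−0.0458) = 105.7904
P₀ = V_6/(1+r)^6 = 105.7904/(1+0.1546)^6 = 44.6537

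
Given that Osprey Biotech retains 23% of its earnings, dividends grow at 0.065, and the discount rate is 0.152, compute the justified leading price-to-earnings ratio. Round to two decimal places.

8.85

Payout ratio b = 1 − 0.23 = 0.77.
Justified leading P/E = b/(r−g) = 0.77/(0.152−0.065) = 8.8506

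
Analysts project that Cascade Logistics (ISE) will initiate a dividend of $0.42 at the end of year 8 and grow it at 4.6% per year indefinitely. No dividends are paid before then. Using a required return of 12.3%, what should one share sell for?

Deferred-dividend DDM. At t=7 the remaining stream is a growing perpetuity with first payment D_8 = 0.42.
V_7 = D_8/(r−g) = 0.42/(0.123−0.046) = 5.4545
P₀ = V_7/(1+r)^7 = 5.4545/(1+0.123)^7 = 2.4216

$2.42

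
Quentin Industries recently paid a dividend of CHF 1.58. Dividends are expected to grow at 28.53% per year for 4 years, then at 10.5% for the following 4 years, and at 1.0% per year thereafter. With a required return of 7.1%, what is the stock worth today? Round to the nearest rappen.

Three-stage DDM. Project D₁…D_8; terminal Gordon value at t=8 with g = 0.01; discount at r = 0.071.
D_1 = 2.0308
D_2 = 2.6102
D_3 = 3.3548
D_4 = 4.3120
D_5 = 4.7647
D_6 = 5.2650
D_7 = 5.8178
D_8 = 6.4287
TV_8 = 6.4930/(0.071−0.01) = 106.4427
P₀ = Σ Dₜ/(1+r)ᵗ + TV_8/(1+r)^8 = 85.8525

CHF 85.85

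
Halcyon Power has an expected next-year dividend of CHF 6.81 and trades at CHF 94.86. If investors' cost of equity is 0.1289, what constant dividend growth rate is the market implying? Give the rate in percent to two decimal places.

From P₀ = D₁/(r − g), the implied growth is g = r − D₁/P₀.
g = 0.1289 − 6.81/94.86 = 0.1289 − 0.07179 = 0.05711

5.71%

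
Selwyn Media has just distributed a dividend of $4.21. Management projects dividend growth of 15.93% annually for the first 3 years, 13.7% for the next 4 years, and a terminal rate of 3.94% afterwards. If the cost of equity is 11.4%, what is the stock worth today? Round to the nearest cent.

Three-stage DDM. Project D₁…D_7; terminal Gordon value at t=7 with g = 0.0394; discount at r = 0.114.
D_1 = 4.8807
D_2 = 5.6581
D_3 = 6.5595
D_4 = 7.4581
D_5 = 8.4799
D_6 = 9.6416
D_7 = 10.9625
TV_7 = 11.3945/(0.114−0.0394) = 152.7409
P₀ = Σ Dₜ/(1+r)ᵗ + TV_7/(1+r)^7 = 105.4040

$105.40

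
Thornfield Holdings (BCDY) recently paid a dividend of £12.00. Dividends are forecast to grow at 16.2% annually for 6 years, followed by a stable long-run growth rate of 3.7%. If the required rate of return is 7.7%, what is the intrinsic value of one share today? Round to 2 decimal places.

£585.45

Two-stage DDM. Project D₁…D_6 at 0.162, terminal growth 0.037, discount at r = 0.077.
D_1 = 13.9440
D_2 = 16.2029
D_3 = 18.8278
D_4 = 21.8779
D_5 = 25.4221
D_6 = 29.5405
Terminal value at t=6: TV = D_7/(r−g) = 30.6335/(0.077−0.037) = 765.8378
P₀ = 13.9440/(1+0.077)^1 + 16.2029/(1+0.077)^2 + 18.8278/(1+0.077)^3 + 21.8779/(1+0.077)^4 + 25.4221/(1+0.077)^5 + 29.5405/(1+0.077)^6 + 765.8378/(1+0.077)^6 = 585.4511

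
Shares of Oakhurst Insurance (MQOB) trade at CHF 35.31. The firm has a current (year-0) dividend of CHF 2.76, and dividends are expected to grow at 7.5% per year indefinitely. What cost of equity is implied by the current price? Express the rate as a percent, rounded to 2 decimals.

Rearranging the constant-growth DDM: r = D₁/P₀ + g.
D₁ = 2.76 × (1 + 0.075) = 2.9670.
r = 2.9670 / 35.31 + 0.075 = 0.08403 + 0.075 = 0.15903

15.90%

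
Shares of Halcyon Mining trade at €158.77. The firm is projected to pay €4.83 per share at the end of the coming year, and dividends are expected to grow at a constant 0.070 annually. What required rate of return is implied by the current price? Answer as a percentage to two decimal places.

10.04%

Rearranging the constant-growth DDM: r = D₁/P₀ + g.
r = 4.8300 / 158.77 + 0.07 = 0.03042 + 0.07 = 0.10042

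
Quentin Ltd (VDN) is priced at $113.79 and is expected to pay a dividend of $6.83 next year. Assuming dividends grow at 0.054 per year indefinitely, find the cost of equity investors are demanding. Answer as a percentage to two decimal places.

11.40%

Rearranging the constant-growth DDM: r = D₁/P₀ + g.
r = 6.8300 / 113.79 + 0.054 = 0.06002 + 0.054 = 0.11402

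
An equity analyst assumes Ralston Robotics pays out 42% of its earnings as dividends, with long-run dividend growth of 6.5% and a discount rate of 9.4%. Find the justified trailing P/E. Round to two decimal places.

Justified trailing P/E = b(1+g)/(r−g) = 0.42×(1+0.065)/(0.094−0.065) = 15.4241

15.42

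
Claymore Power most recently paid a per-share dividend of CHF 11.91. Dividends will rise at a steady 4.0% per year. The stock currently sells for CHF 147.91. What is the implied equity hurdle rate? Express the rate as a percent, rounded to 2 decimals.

Rearranging the constant-growth DDM: r = D₁/P₀ + g.
D₁ = 11.91 × (1 + 0.04) = 12.3864.
r = 12.3864 / 147.91 + 0.04 = 0.08374 + 0.04 = 0.12374

12.37%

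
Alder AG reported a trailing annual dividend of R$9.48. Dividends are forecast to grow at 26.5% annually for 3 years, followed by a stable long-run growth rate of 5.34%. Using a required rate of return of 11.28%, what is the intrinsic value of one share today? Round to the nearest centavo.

Two-stage DDM. Project D₁…D_3 at 0.265, terminal growth 0.0534, discount at r = 0.1128.
D_1 = 11.9922
D_2 = 15.1701
D_3 = 19.1902
Terminal value at t=3: TV = D_4/(r−g) = 20.2150/(0.1128−0.0534) = 340.3195
P₀ = 11.9922/(1+0.1128)^1 + 15.1701/(1+0.1128)^2 + 19.1902/(1+0.1128)^3 + 340.3195/(1+0.1128)^3 = 283.9182

R$283.92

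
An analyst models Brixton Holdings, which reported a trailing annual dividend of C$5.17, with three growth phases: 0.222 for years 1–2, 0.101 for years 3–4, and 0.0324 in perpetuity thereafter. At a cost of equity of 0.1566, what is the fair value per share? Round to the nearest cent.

Three-stage DDM. Project D₁…D_4; terminal Gordon value at t=4 with g = 0.0324; discount at r = 0.1566.
D_1 = 6.3177
D_2 = 7.7203
D_3 = 8.5000
D_4 = 9.3585
TV_4 = 9.6617/(0.1566−0.0324) = 77.7918
P₀ = Σ Dₜ/(1+r)ᵗ + TV_4/(1+r)^4 = 65.4282

C$65.43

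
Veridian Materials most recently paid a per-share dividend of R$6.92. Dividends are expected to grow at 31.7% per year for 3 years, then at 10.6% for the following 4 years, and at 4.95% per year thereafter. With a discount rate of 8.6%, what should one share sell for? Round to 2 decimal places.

Three-stage DDM. Project D₁…D_7; terminal Gordon value at t=7 with g = 0.0495; discount at r = 0.086.
D_1 = 9.1136
D_2 = 12.0027
D_3 = 15.8075
D_4 = 17.4831
D_5 = 19.3363
D_6 = 21.3860
D_7 = 23.6529
TV_7 = 24.8237/(0.086−0.0495) = 680.1011
P₀ = Σ Dₜ/(1+r)ᵗ + TV_7/(1+r)^7 = 464.3298

R$464.33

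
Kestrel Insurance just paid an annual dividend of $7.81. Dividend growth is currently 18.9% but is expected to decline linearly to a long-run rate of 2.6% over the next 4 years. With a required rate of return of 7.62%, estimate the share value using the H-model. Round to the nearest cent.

$210.34

H-model: P₀ = D₀[(1+g_L) + H(g_S−g_L)]/(r−g_L), with H = 4/2 = 2.
P₀ = 7.81 × [(1+0.026) + 2×(0.189−0.026)] / (0.0762−0.026)
   = 7.81 × 1.3520 / 0.0502 = 210.3410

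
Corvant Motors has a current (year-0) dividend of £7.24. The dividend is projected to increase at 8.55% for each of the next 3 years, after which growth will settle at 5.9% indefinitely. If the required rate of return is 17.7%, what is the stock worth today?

£69.48

Two-stage DDM. Project D₁…D_3 at 0.0855, terminal growth 0.059, discount at r = 0.177.
D_1 = 7.8590
D_2 = 8.5310
D_3 = 9.2604
Terminal value at t=3: TV = D_4/(r−g) = 9.8067/(0.177−0.059) = 83.1078
P₀ = 7.8590/(1+0.177)^1 + 8.5310/(1+0.177)^2 + 9.2604/(1+0.177)^3 + 83.1078/(1+0.177)^3 = 69.4844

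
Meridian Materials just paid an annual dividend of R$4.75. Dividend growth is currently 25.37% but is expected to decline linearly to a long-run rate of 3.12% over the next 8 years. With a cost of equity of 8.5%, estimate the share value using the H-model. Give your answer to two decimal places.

R$169.62

H-model: P₀ = D₀[(1+g_L) + H(g_S−g_L)]/(r−g_L), with H = 8/2 = 4.
P₀ = 4.75 × [(1+0.0312) + 4×(0.2537−0.0312)] / (0.085−0.0312)
   = 4.75 × 1.9212 / 0.0538 = 169.6227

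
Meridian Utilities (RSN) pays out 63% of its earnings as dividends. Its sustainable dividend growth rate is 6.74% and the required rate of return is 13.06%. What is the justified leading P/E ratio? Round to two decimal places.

9.97

Justified leading P/E = b/(r−g) = 0.63/(0.1306−0.0674) = 9.9684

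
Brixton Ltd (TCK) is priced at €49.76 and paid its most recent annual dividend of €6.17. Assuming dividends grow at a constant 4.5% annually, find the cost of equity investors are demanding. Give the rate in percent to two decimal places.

Rearranging the constant-growth DDM: r = D₁/P₀ + g.
D₁ = 6.17 × (1 + 0.045) = 6.4476.
r = 6.4476 / 49.76 + 0.045 = 0.12957 + 0.045 = 0.17457

17.46%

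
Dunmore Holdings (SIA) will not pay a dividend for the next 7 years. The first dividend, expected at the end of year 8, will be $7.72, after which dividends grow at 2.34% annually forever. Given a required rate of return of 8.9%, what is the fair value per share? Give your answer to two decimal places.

Deferred-dividend DDM. At t=7 the remaining stream is a growing perpetuity with first payment D_8 = 7.72.
V_7 = D_8/(r−g) = 7.72/(0.089−0.0234) = 117.6829
P₀ = V_7/(1+r)^7 = 117.6829/(1+0.089)^7 = 64.7915

$64.79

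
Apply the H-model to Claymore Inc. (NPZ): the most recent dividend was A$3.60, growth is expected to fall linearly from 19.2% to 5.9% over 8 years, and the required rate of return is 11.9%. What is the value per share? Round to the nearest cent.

H-model: P₀ = D₀[(1+g_L) + H(g_S−g_L)]/(r−g_L), with H = 8/2 = 4.
P₀ = 3.60 × [(1+0.059) + 4×(0.192−0.059)] / (0.119−0.059)
   = 3.60 × 1.5910 / 0.06 = 95.4600

A$95.46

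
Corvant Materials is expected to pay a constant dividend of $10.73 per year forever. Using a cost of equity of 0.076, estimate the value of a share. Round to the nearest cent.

$141.18

Zero-growth DDM (perpetuity): P₀ = D/r = 10.73 / 0.076 = 141.1842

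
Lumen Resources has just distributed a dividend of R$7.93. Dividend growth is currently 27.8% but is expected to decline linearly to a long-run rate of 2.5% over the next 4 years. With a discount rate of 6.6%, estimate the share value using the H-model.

R$296.12

H-model: P₀ = D₀[(1+g_L) + H(g_S−g_L)]/(r−g_L), with H = 4/2 = 2.
P₀ = 7.93 × [(1+0.025) + 2×(0.278−0.025)] / (0.066−0.025)
   = 7.93 × 1.5310 / 0.041 = 296.1178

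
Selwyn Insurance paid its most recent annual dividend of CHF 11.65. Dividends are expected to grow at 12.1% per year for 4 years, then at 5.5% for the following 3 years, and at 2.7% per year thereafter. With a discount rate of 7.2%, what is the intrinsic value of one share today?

Three-stage DDM. Project D₁…D_7; terminal Gordon value at t=7 with g = 0.027; discount at r = 0.072.
D_1 = 13.0596
D_2 = 14.6399
D_3 = 16.4113
D_4 = 18.3971
D_5 = 19.4089
D_6 = 20.4764
D_7 = 21.6026
TV_7 = 22.1859/(0.072−0.027) = 493.0190
P₀ = Σ Dₜ/(1+r)ᵗ + TV_7/(1+r)^7 = 395.6945

CHF 395.69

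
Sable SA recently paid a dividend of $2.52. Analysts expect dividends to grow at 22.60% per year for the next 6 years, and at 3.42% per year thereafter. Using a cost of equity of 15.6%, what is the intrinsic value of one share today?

$49.12

Two-stage DDM. Project D₁…D_6 at 0.226, terminal growth 0.0342, discount at r = 0.156.
D_1 = 3.0895
D_2 = 3.7878
D_3 = 4.6438
D_4 = 5.6933
D_5 = 6.9800
D_6 = 8.5574
Terminal value at t=6: TV = D_7/(r−g) = 8.8501/(0.156−0.0342) = 72.6609
P₀ = 3.0895/(1+0.156)^1 + 3.7878/(1+0.156)^2 + 4.6438/(1+0.156)^3 + 5.6933/(1+0.156)^4 + 6.9800/(1+0.156)^5 + 8.5574/(1+0.156)^6 + 72.6609/(1+0.156)^6 = 49.1159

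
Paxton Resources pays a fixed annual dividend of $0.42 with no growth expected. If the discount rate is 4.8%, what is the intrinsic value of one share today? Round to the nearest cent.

Zero-growth DDM (perpetuity): P₀ = D/r = 0.42 / 0.048 = 8.7500

$8.75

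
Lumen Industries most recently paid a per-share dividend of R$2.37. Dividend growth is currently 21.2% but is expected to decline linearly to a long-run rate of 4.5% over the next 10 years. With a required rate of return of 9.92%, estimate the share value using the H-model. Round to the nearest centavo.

H-model: P₀ = D₀[(1+g_L) + H(g_S−g_L)]/(r−g_L), with H = 10/2 = 5.
P₀ = 2.37 × [(1+0.045) + 5×(0.212−0.045)] / (0.0992−0.045)
   = 2.37 × 1.8800 / 0.0542 = 82.2066

R$82.21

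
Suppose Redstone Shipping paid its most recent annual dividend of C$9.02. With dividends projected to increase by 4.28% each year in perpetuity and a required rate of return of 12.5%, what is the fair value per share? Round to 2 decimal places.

Gordon growth model: P₀ = D₁/(r − g). D₁ = 9.02 × (1 + 0.0428) = 9.4061.
P₀ = 9.4061 / (0.125 − 0.0428) = 9.4061 / 0.0822 = 114.4289

C$114.43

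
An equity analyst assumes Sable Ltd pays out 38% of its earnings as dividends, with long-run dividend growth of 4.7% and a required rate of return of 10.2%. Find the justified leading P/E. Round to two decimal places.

6.91

Justified leading P/E = b/(r−g) = 0.38/(0.102−0.047) = 6.9091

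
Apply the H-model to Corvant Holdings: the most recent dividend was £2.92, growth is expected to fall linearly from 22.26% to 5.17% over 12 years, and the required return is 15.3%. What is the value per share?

H-model: P₀ = D₀[(1+g_L) + H(g_S−g_L)]/(r−g_L), with H = 12/2 = 6.
P₀ = 2.92 × [(1+0.0517) + 6×(0.2226−0.0517)] / (0.153−0.0517)
   = 2.92 × 2.0771 / 0.1013 = 59.8730

£59.87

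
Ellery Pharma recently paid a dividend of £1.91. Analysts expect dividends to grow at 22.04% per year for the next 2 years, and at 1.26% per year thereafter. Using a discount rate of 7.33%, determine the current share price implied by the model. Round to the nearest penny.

Two-stage DDM. Project D₁…D_2 at 0.2204, terminal growth 0.0126, discount at r = 0.0733.
D_1 = 2.3310
D_2 = 2.8447
Terminal value at t=2: TV = D_3/(r−g) = 2.8806/(0.0733−0.0126) = 47.4555
P₀ = 2.3310/(1+0.0733)^1 + 2.8447/(1+0.0733)^2 + 47.4555/(1+0.0733)^2 = 45.8362

£45.84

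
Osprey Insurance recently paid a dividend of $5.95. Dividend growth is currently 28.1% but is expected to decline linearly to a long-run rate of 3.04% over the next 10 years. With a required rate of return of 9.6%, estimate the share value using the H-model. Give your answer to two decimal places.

$207.11

H-model: P₀ = D₀[(1+g_L) + H(g_S−g_L)]/(r−g_L), with H = 10/2 = 5.
P₀ = 5.95 × [(1+0.0304) + 5×(0.281−0.0304)] / (0.096−0.0304)
   = 5.95 × 2.2834 / 0.0656 = 207.1072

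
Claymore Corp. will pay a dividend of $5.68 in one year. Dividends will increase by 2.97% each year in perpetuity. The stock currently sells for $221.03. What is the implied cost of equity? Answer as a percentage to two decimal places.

Rearranging the constant-growth DDM: r = D₁/P₀ + g.
r = 5.6800 / 221.03 + 0.0297 = 0.02570 + 0.0297 = 0.05540

5.54%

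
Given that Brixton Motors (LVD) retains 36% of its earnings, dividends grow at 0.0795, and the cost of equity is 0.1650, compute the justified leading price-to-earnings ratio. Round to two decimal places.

7.49

Payout ratio b = 1 − 0.36 = 0.64.
Justified leading P/E = b/(r−g) = 0.64/(0.165−0.0795) = 7.4854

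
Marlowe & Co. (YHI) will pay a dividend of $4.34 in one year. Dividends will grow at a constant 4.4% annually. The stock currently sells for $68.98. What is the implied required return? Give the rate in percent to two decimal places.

Rearranging the constant-growth DDM: r = D₁/P₀ + g.
r = 4.3400 / 68.98 + 0.044 = 0.06292 + 0.044 = 0.10692

10.69%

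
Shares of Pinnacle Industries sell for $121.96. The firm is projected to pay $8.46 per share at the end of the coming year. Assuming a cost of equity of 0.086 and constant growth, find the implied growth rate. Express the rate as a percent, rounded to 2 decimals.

1.66%

From P₀ = D₁/(r − g), the implied growth is g = r − D₁/P₀.
g = 0.086 − 8.46/121.96 = 0.086 − 0.06937 = 0.01663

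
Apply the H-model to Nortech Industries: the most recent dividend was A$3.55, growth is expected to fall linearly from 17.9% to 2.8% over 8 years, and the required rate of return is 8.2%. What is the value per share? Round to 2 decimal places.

A$107.29

H-model: P₀ = D₀[(1+g_L) + H(g_S−g_L)]/(r−g_L), with H = 8/2 = 4.
P₀ = 3.55 × [(1+0.028) + 4×(0.179−0.028)] / (0.082−0.028)
   = 3.55 × 1.6320 / 0.054 = 107.2889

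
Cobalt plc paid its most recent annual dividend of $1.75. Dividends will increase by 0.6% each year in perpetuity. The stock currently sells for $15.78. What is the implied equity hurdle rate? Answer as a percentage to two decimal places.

11.76%

Rearranging the constant-growth DDM: r = D₁/P₀ + g.
D₁ = 1.75 × (1 + 0.006) = 1.7605.
r = 1.7605 / 15.78 + 0.006 = 0.11157 + 0.006 = 0.11757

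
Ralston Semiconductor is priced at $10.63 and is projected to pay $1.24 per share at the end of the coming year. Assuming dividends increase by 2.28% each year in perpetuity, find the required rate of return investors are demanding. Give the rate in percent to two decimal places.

13.95%

Rearranging the constant-growth DDM: r = D₁/P₀ + g.
r = 1.2400 / 10.63 + 0.0228 = 0.11665 + 0.0228 = 0.13945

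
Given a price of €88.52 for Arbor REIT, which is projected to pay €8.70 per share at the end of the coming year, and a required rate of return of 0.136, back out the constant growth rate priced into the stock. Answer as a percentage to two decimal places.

From P₀ = D₁/(r − g), the implied growth is g = r − D₁/P₀.
g = 0.136 − 8.70/88.52 = 0.136 − 0.09828 = 0.03772

3.77%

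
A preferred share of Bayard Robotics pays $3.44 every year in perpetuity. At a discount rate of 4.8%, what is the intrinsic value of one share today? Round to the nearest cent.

Zero-growth DDM (perpetuity): P₀ = D/r = 3.44 / 0.048 = 71.6667

$71.67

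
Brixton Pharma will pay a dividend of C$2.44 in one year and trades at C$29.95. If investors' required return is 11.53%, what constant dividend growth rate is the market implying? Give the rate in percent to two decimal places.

3.38%

From P₀ = D₁/(r − g), the implied growth is g = r − D₁/P₀.
g = 0.1153 − 2.44/29.95 = 0.1153 − 0.08147 = 0.03383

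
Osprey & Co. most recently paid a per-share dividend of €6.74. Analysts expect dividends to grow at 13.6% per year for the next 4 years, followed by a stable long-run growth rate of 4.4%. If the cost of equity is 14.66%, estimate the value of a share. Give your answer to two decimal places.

€92.42

Two-stage DDM. Project D₁…D_4 at 0.136, terminal growth 0.044, discount at r = 0.1466.
D_1 = 7.6566
D_2 = 8.6979
D_3 = 9.8809
D_4 = 11.2247
Terminal value at t=4: TV = D_5/(r−g) = 11.7185/(0.1466−0.044) = 114.2158
P₀ = 7.6566/(1+0.1466)^1 + 8.6979/(1+0.1466)^2 + 9.8809/(1+0.1466)^3 + 11.2247/(1+0.1466)^4 + 114.2158/(1+0.1466)^4 = 92.4239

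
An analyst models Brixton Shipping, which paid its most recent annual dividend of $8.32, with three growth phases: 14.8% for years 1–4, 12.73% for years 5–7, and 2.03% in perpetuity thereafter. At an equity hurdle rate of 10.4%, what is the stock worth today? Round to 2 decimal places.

Three-stage DDM. Project D₁…D_7; terminal Gordon value at t=7 with g = 0.0203; discount at r = 0.104.
D_1 = 9.5514
D_2 = 10.9650
D_3 = 12.5878
D_4 = 14.4508
D_5 = 16.2903
D_6 = 18.3641
D_7 = 20.7019
TV_7 = 21.1221/(0.104−0.0203) = 252.3550
P₀ = Σ Dₜ/(1+r)ᵗ + TV_7/(1+r)^7 = 193.4125

$193.41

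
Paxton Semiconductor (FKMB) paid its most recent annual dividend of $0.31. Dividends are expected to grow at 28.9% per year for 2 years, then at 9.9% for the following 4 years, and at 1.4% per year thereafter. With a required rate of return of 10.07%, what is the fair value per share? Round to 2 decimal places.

Three-stage DDM. Project D₁…D_6; terminal Gordon value at t=6 with g = 0.014; discount at r = 0.1007.
D_1 = 0.3996
D_2 = 0.5151
D_3 = 0.5661
D_4 = 0.6221
D_5 = 0.6837
D_6 = 0.7514
TV_6 = 0.7619/(0.1007−0.014) = 8.7877
P₀ = Σ Dₜ/(1+r)ᵗ + TV_6/(1+r)^6 = 7.4237

$7.42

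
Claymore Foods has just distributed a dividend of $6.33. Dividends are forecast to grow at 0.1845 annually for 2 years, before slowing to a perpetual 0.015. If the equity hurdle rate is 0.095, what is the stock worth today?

$108.23

Two-stage DDM. Project D₁…D_2 at 0.1845, terminal growth 0.015, discount at r = 0.095.
D_1 = 7.4979
D_2 = 8.8812
Terminal value at t=2: TV = D_3/(r−g) = 9.0145/(0.095−0.015) = 112.6808
P₀ = 7.4979/(1+0.095)^1 + 8.8812/(1+0.095)^2 + 112.6808/(1+0.095)^2 = 108.2315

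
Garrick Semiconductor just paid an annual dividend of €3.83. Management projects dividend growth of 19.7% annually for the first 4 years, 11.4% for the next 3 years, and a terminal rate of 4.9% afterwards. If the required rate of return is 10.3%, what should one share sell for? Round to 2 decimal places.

€141.44

Three-stage DDM. Project D₁…D_7; terminal Gordon value at t=7 with g = 0.049; discount at r = 0.103.
D_1 = 4.5845
D_2 = 5.4877
D_3 = 6.5687
D_4 = 7.8628
D_5 = 8.7591
D_6 = 9.7577
D_7 = 10.8700
TV_7 = 11.4027/(0.103−0.049) = 211.1605
P₀ = Σ Dₜ/(1+r)ᵗ + TV_7/(1+r)^7 = 141.4432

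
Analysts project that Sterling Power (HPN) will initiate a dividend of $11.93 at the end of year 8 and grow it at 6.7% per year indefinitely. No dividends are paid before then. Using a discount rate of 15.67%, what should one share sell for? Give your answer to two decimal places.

Deferred-dividend DDM. At t=7 the remaining stream is a growing perpetuity with first payment D_8 = 11.93.
V_7 = D_8/(r−g) = 11.93/(0.1567−0.067) = 132.9989
P₀ = V_7/(1+r)^7 = 132.9989/(1+0.1567)^7 = 48.0068

$48.01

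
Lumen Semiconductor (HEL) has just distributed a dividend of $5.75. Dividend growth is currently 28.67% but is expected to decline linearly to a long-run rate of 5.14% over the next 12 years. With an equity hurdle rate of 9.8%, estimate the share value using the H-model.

$303.94

H-model: P₀ = D₀[(1+g_L) + H(g_S−g_L)]/(r−g_L), with H = 12/2 = 6.
P₀ = 5.75 × [(1+0.0514) + 6×(0.2867−0.0514)] / (0.098−0.0514)
   = 5.75 × 2.4632 / 0.0466 = 303.9356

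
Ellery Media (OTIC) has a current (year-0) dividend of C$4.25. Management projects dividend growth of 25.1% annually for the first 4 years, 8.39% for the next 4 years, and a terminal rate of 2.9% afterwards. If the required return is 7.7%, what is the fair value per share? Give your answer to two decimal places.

C$226.66

Three-stage DDM. Project D₁…D_8; terminal Gordon value at t=8 with g = 0.029; discount at r = 0.077.
D_1 = 5.3167
D_2 = 6.6513
D_3 = 8.3207
D_4 = 10.4092
D_5 = 11.2826
D_6 = 12.2292
D_7 = 13.2552
D_8 = 14.3673
TV_8 = 14.7839/(0.077−0.029) = 307.9989
P₀ = Σ Dₜ/(1+r)ᵗ + TV_8/(1+r)^8 = 226.6604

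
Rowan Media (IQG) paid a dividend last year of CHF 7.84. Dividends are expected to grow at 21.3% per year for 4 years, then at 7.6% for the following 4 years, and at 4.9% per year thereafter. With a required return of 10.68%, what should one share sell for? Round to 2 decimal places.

Three-stage DDM. Project D₁…D_8; terminal Gordon value at t=8 with g = 0.049; discount at r = 0.1068.
D_1 = 9.5099
D_2 = 11.5355
D_3 = 13.9926
D_4 = 16.9730
D_5 = 18.2630
D_6 = 19.6510
D_7 = 21.1444
D_8 = 22.7514
TV_8 = 23.8662/(0.1068−0.049) = 412.9106
P₀ = Σ Dₜ/(1+r)ᵗ + TV_8/(1+r)^8 = 265.1800

CHF 265.18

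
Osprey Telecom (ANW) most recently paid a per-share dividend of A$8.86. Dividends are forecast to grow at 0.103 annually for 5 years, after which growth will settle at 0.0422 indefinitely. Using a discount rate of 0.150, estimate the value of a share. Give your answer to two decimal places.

A$108.68

Two-stage DDM. Project D₁…D_5 at 0.103, terminal growth 0.0422, discount at r = 0.15.
D_1 = 9.7726
D_2 = 10.7792
D_3 = 11.8894
D_4 = 13.1140
D_5 = 14.4648
Terminal value at t=5: TV = D_6/(r−g) = 15.0752/(0.15−0.0422) = 139.8439
P₀ = 9.7726/(1+0.15)^1 + 10.7792/(1+0.15)^2 + 11.8894/(1+0.15)^3 + 13.1140/(1+0.15)^4 + 14.4648/(1+0.15)^5 + 139.8439/(1+0.15)^5 = 108.6826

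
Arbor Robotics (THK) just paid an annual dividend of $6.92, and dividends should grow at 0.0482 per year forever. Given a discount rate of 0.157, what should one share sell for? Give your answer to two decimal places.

Gordon growth model: P₀ = D₁/(r − g). D₁ = 6.92 × (1 + 0.0482) = 7.2535.
P₀ = 7.2535 / (0.157 − 0.0482) = 7.2535 / 0.1088 = 66.6686

$66.67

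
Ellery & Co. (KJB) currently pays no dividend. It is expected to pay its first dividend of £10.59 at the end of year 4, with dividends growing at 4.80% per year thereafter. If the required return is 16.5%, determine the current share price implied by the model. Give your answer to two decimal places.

Deferred-dividend DDM. At t=3 the remaining stream is a growing perpetuity with first payment D_4 = 10.59.
V_3 = D_4/(r−g) = 10.59/(0.165−0.048) = 90.5128
P₀ = V_3/(1+r)^3 = 90.5128/(1+0.165)^3 = 57.2443

£57.24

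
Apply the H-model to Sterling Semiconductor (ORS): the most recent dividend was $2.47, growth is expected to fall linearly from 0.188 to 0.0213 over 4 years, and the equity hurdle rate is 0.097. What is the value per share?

$44.20

H-model: P₀ = D₀[(1+g_L) + H(g_S−g_L)]/(r−g_L), with H = 4/2 = 2.
P₀ = 2.47 × [(1+0.0213) + 2×(0.188−0.0213)] / (0.097−0.0213)
   = 2.47 × 1.3547 / 0.0757 = 44.2022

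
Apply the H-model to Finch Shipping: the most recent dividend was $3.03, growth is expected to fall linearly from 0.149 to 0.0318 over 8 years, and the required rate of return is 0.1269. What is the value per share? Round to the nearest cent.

H-model: P₀ = D₀[(1+g_L) + H(g_S−g_L)]/(r−g_L), with H = 8/2 = 4.
P₀ = 3.03 × [(1+0.0318) + 4×(0.149−0.0318)] / (0.1269−0.0318)
   = 3.03 × 1.5006 / 0.0951 = 47.8109

$47.81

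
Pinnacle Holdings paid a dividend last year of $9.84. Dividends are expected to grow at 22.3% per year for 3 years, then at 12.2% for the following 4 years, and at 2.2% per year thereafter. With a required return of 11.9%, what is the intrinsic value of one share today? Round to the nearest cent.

$223.90

Three-stage DDM. Project D₁…D_7; terminal Gordon value at t=7 with g = 0.022; discount at r = 0.119.
D_1 = 12.0343
D_2 = 14.7180
D_3 = 18.0001
D_4 = 20.1961
D_5 = 22.6600
D_6 = 25.4245
D_7 = 28.5263
TV_7 = 29.1539/(0.119−0.022) = 300.5558
P₀ = Σ Dₜ/(1+r)ᵗ + TV_7/(1+r)^7 = 223.8953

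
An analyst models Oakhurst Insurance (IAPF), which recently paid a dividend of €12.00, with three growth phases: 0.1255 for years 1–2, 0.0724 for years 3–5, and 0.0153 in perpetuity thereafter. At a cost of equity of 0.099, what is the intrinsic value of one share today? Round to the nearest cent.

Three-stage DDM. Project D₁…D_5; terminal Gordon value at t=5 with g = 0.0153; discount at r = 0.099.
D_1 = 13.5060
D_2 = 15.2010
D_3 = 16.3016
D_4 = 17.4818
D_5 = 18.7475
TV_5 = 19.0343/(0.099−0.0153) = 227.4111
P₀ = Σ Dₜ/(1+r)ᵗ + TV_5/(1+r)^5 = 202.6816

€202.68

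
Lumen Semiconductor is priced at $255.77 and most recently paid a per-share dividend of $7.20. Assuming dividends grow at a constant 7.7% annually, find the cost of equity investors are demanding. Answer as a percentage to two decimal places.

10.73%

Rearranging the constant-growth DDM: r = D₁/P₀ + g.
D₁ = 7.20 × (1 + 0.077) = 7.7544.
r = 7.7544 / 255.77 + 0.077 = 0.03032 + 0.077 = 0.10732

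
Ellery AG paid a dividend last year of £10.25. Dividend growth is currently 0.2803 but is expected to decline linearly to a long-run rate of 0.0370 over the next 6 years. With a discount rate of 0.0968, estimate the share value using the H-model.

£302.85

H-model: P₀ = D₀[(1+g_L) + H(g_S−g_L)]/(r−g_L), with H = 6/2 = 3.
P₀ = 10.25 × [(1+0.037) + 3×(0.2803−0.037)] / (0.0968−0.037)
   = 10.25 × 1.7669 / 0.0598 = 302.8549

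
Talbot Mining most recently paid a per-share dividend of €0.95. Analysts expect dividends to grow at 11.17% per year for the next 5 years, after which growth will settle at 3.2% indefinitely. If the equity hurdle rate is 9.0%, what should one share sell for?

Two-stage DDM. Project D₁…D_5 at 0.1117, terminal growth 0.032, discount at r = 0.09.
D_1 = 1.0561
D_2 = 1.1741
D_3 = 1.3052
D_4 = 1.4510
D_5 = 1.6131
Terminal value at t=5: TV = D_6/(r−g) = 1.6647/(0.09−0.032) = 28.7021
P₀ = 1.0561/(1+0.09)^1 + 1.1741/(1+0.09)^2 + 1.3052/(1+0.09)^3 + 1.4510/(1+0.09)^4 + 1.6131/(1+0.09)^5 + 28.7021/(1+0.09)^5 = 23.6957

€23.70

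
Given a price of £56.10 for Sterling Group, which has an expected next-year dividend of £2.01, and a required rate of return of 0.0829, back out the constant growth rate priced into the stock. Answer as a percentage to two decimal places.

From P₀ = D₁/(r − g), the implied growth is g = r − D₁/P₀.
g = 0.0829 − 2.01/56.10 = 0.0829 − 0.03583 = 0.04707

4.71%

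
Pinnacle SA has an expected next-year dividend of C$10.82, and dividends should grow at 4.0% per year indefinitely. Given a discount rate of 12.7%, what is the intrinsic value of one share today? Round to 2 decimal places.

C$124.37

Gordon growth model: P₀ = D₁/(r − g), with D₁ = 10.82 given directly.
P₀ = 10.8200 / (0.127 − 0.04) = 10.8200 / 0.087 = 124.3678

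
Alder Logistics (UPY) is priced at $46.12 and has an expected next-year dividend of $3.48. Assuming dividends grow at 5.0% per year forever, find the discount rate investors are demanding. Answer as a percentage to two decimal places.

Rearranging the constant-growth DDM: r = D₁/P₀ + g.
r = 3.4800 / 46.12 + 0.05 = 0.07546 + 0.05 = 0.12546

12.55%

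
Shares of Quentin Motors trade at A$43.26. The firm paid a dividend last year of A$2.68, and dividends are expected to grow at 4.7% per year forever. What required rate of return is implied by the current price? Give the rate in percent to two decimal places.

Rearranging the constant-growth DDM: r = D₁/P₀ + g.
D₁ = 2.68 × (1 + 0.047) = 2.8060.
r = 2.8060 / 43.26 + 0.047 = 0.06486 + 0.047 = 0.11186

11.19%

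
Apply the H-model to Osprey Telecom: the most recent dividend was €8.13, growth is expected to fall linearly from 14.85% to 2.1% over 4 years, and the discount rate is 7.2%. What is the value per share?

H-model: P₀ = D₀[(1+g_L) + H(g_S−g_L)]/(r−g_L), with H = 4/2 = 2.
P₀ = 8.13 × [(1+0.021) + 2×(0.1485−0.021)] / (0.072−0.021)
   = 8.13 × 1.2760 / 0.051 = 203.4094

€203.41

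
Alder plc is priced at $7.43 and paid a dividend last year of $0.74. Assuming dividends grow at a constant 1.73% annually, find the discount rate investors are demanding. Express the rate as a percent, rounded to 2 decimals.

Rearranging the constant-growth DDM: r = D₁/P₀ + g.
D₁ = 0.74 × (1 + 0.0173) = 0.7528.
r = 0.7528 / 7.43 + 0.0173 = 0.10132 + 0.0173 = 0.11862

11.86%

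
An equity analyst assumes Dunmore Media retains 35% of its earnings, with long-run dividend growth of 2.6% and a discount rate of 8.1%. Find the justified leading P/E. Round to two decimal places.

11.82

Payout ratio b = 1 − 0.35 = 0.65.
Justified leading P/E = b/(r−g) = 0.65/(0.081−0.026) = 11.8182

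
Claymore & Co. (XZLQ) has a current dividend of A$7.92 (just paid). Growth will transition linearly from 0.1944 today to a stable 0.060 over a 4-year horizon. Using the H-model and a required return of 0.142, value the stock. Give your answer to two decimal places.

H-model: P₀ = D₀[(1+g_L) + H(g_S−g_L)]/(r−g_L), with H = 4/2 = 2.
P₀ = 7.92 × [(1+0.06) + 2×(0.1944−0.06)] / (0.142−0.06)
   = 7.92 × 1.3288 / 0.082 = 128.3426

A$128.34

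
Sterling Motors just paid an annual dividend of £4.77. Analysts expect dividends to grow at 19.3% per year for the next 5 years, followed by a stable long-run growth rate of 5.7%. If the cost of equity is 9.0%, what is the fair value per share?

Two-stage DDM. Project D₁…D_5 at 0.193, terminal growth 0.057, discount at r = 0.09.
D_1 = 5.6906
D_2 = 6.7889
D_3 = 8.0992
D_4 = 9.6623
D_5 = 11.5271
Terminal value at t=5: TV = D_6/(r−g) = 12.1842/(0.09−0.057) = 369.2170
P₀ = 5.6906/(1+0.09)^1 + 6.7889/(1+0.09)^2 + 8.0992/(1+0.09)^3 + 9.6623/(1+0.09)^4 + 11.5271/(1+0.09)^5 + 369.2170/(1+0.09)^5 = 271.4914

£271.49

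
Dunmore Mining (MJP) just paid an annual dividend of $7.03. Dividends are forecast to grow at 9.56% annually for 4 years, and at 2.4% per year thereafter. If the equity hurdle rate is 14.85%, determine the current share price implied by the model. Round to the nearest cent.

Two-stage DDM. Project D₁…D_4 at 0.0956, terminal growth 0.024, discount at r = 0.1485.
D_1 = 7.7021
D_2 = 8.4384
D_3 = 9.2451
D_4 = 10.1289
Terminal value at t=4: TV = D_5/(r−g) = 10.3720/(0.1485−0.024) = 83.3094
P₀ = 7.7021/(1+0.1485)^1 + 8.4384/(1+0.1485)^2 + 9.2451/(1+0.1485)^3 + 10.1289/(1+0.1485)^4 + 83.3094/(1+0.1485)^4 = 72.9095

$72.91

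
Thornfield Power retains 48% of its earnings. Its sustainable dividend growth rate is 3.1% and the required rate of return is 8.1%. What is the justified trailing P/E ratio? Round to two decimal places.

10.72

Payout ratio b = 1 − 0.48 = 0.52.
Justified trailing P/E = b(1+g)/(r−g) = 0.52×(1+0.031)/(0.081−0.031) = 10.7224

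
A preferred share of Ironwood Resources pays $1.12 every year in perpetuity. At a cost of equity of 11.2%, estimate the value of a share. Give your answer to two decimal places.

Zero-growth DDM (perpetuity): P₀ = D/r = 1.12 / 0.112 = 10.0000

$10.00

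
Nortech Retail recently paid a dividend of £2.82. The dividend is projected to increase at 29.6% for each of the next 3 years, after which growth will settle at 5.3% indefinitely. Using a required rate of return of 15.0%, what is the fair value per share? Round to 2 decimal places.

£54.61

Two-stage DDM. Project D₁…D_3 at 0.296, terminal growth 0.053, discount at r = 0.15.
D_1 = 3.6547
D_2 = 4.7365
D_3 = 6.1385
Terminal value at t=3: TV = D_4/(r−g) = 6.4639/(0.15−0.053) = 66.6378
P₀ = 3.6547/(1+0.15)^1 + 4.7365/(1+0.15)^2 + 6.1385/(1+0.15)^3 + 66.6378/(1+0.15)^3 = 54.6111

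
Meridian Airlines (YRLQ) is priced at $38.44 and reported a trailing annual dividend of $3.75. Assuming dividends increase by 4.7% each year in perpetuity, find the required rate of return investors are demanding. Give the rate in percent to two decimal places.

14.91%

Rearranging the constant-growth DDM: r = D₁/P₀ + g.
D₁ = 3.75 × (1 + 0.047) = 3.9262.
r = 3.9262 / 38.44 + 0.047 = 0.10214 + 0.047 = 0.14914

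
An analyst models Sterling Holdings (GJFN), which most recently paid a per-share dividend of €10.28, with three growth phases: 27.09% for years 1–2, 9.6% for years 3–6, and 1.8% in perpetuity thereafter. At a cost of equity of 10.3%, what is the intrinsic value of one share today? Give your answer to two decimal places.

Three-stage DDM. Project D₁…D_6; terminal Gordon value at t=6 with g = 0.018; discount at r = 0.103.
D_1 = 13.0649
D_2 = 16.6041
D_3 = 18.1981
D_4 = 19.9451
D_5 = 21.8599
D_6 = 23.9584
TV_6 = 24.3897/(0.103−0.018) = 286.9373
P₀ = Σ Dₜ/(1+r)ᵗ + TV_6/(1+r)^6 = 238.5668

€238.57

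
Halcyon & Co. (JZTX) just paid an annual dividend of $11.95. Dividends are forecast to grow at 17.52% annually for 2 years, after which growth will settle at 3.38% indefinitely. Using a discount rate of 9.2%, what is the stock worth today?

$272.54

Two-stage DDM. Project D₁…D_2 at 0.1752, terminal growth 0.0338, discount at r = 0.092.
D_1 = 14.0436
D_2 = 16.5041
Terminal value at t=2: TV = D_3/(r−g) = 17.0619/(0.092−0.0338) = 293.1602
P₀ = 14.0436/(1+0.092)^1 + 16.5041/(1+0.092)^2 + 293.1602/(1+0.092)^2 = 272.5449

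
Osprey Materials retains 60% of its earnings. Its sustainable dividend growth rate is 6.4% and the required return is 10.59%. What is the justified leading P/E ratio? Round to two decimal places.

9.55

Payout ratio b = 1 − 0.60 = 0.40.
Justified leading P/E = b/(r−g) = 0.40/(0.1059−0.064) = 9.5465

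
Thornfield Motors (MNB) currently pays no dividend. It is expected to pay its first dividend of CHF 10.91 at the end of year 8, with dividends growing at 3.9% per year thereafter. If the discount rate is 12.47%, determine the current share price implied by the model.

CHF 55.92

Deferred-dividend DDM. At t=7 the remaining stream is a growing perpetuity with first payment D_8 = 10.91.
V_7 = D_8/(r−g) = 10.91/(0.1247−0.039) = 127.3046
P₀ = V_7/(1+r)^7 = 127.3046/(1+0.1247)^7 = 55.9226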